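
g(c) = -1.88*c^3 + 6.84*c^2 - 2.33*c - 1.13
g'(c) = -5.64*c^2 + 13.68*c - 2.33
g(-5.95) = 650.90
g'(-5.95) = -283.40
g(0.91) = 1.00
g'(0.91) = 5.45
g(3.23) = -0.65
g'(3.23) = -16.99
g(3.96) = -19.84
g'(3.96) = -36.60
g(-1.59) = 27.42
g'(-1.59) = -38.34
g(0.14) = -1.33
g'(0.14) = -0.53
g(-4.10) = 252.97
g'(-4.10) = -153.23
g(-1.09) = 11.97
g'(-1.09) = -23.94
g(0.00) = -1.13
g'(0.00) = -2.33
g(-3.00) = 118.18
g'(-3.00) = -94.13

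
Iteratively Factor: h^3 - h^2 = (h)*(h^2 - h) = h^2*(h - 1)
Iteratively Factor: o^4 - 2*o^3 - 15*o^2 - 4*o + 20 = (o - 1)*(o^3 - o^2 - 16*o - 20) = (o - 5)*(o - 1)*(o^2 + 4*o + 4) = (o - 5)*(o - 1)*(o + 2)*(o + 2)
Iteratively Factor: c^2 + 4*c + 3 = (c + 3)*(c + 1)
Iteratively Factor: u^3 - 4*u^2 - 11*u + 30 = (u - 2)*(u^2 - 2*u - 15) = (u - 2)*(u + 3)*(u - 5)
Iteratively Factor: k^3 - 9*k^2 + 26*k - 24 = (k - 2)*(k^2 - 7*k + 12) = (k - 3)*(k - 2)*(k - 4)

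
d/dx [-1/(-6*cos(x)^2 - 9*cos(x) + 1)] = 3*(4*cos(x) + 3)*sin(x)/(6*cos(x)^2 + 9*cos(x) - 1)^2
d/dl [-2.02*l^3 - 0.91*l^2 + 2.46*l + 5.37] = -6.06*l^2 - 1.82*l + 2.46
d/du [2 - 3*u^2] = -6*u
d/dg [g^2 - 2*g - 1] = 2*g - 2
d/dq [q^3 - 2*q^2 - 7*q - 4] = 3*q^2 - 4*q - 7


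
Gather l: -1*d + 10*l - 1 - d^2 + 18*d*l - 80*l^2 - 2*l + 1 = -d^2 - d - 80*l^2 + l*(18*d + 8)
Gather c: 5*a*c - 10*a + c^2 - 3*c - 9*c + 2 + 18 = -10*a + c^2 + c*(5*a - 12) + 20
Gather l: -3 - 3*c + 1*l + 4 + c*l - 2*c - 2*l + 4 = -5*c + l*(c - 1) + 5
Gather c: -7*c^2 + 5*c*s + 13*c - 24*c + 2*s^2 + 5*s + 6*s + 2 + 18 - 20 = -7*c^2 + c*(5*s - 11) + 2*s^2 + 11*s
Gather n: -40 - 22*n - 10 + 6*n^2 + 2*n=6*n^2 - 20*n - 50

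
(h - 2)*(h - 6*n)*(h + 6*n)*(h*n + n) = h^4*n - h^3*n - 36*h^2*n^3 - 2*h^2*n + 36*h*n^3 + 72*n^3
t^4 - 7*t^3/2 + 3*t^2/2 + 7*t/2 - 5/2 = (t - 5/2)*(t - 1)^2*(t + 1)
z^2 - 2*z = z*(z - 2)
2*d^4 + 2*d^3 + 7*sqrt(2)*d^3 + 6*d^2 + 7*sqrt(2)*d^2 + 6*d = d*(d + 3*sqrt(2))*(sqrt(2)*d + 1)*(sqrt(2)*d + sqrt(2))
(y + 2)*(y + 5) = y^2 + 7*y + 10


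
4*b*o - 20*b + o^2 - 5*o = (4*b + o)*(o - 5)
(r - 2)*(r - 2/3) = r^2 - 8*r/3 + 4/3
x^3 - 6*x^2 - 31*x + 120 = (x - 8)*(x - 3)*(x + 5)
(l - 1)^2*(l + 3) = l^3 + l^2 - 5*l + 3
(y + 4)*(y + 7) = y^2 + 11*y + 28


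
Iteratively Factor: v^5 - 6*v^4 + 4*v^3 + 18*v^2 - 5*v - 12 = (v + 1)*(v^4 - 7*v^3 + 11*v^2 + 7*v - 12) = (v - 4)*(v + 1)*(v^3 - 3*v^2 - v + 3) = (v - 4)*(v + 1)^2*(v^2 - 4*v + 3) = (v - 4)*(v - 3)*(v + 1)^2*(v - 1)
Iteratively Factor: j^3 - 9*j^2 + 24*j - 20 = (j - 2)*(j^2 - 7*j + 10) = (j - 2)^2*(j - 5)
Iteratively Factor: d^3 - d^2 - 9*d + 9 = (d - 1)*(d^2 - 9) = (d - 1)*(d + 3)*(d - 3)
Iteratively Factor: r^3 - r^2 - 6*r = (r - 3)*(r^2 + 2*r) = r*(r - 3)*(r + 2)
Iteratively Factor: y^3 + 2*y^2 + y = (y)*(y^2 + 2*y + 1) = y*(y + 1)*(y + 1)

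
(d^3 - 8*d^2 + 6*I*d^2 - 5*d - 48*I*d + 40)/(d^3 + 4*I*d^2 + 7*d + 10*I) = (d - 8)/(d - 2*I)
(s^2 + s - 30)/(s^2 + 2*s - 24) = (s - 5)/(s - 4)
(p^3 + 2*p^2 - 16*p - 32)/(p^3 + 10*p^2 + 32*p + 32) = (p - 4)/(p + 4)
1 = 1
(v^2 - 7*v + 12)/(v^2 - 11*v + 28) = (v - 3)/(v - 7)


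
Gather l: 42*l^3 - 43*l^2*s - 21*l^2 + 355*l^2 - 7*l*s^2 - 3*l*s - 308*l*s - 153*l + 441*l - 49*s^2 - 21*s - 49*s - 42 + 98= 42*l^3 + l^2*(334 - 43*s) + l*(-7*s^2 - 311*s + 288) - 49*s^2 - 70*s + 56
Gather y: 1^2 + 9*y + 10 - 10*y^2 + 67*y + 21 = -10*y^2 + 76*y + 32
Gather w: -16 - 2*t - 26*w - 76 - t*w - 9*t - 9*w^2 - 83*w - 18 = -11*t - 9*w^2 + w*(-t - 109) - 110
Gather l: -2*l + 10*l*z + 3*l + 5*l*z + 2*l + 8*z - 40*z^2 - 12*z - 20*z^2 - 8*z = l*(15*z + 3) - 60*z^2 - 12*z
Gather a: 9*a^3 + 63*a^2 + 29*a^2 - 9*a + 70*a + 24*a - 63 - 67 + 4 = 9*a^3 + 92*a^2 + 85*a - 126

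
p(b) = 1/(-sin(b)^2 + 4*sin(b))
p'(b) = (2*sin(b)*cos(b) - 4*cos(b))/(-sin(b)^2 + 4*sin(b))^2 = 2*(sin(b) - 2)*cos(b)/((sin(b) - 4)^2*sin(b)^2)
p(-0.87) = -0.27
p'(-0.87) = -0.27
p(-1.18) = -0.22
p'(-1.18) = -0.11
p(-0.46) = -0.51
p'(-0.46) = -1.13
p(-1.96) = -0.22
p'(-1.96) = 0.11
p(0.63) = 0.50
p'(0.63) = -0.56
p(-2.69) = -0.52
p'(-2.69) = 1.17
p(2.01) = 0.36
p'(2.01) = 0.12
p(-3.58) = 0.66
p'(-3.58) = 1.24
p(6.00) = -0.84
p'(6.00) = -3.06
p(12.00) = -0.41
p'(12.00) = -0.72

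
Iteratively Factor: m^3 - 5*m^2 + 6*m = (m - 3)*(m^2 - 2*m) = m*(m - 3)*(m - 2)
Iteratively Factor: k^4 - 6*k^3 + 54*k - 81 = (k - 3)*(k^3 - 3*k^2 - 9*k + 27) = (k - 3)*(k + 3)*(k^2 - 6*k + 9) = (k - 3)^2*(k + 3)*(k - 3)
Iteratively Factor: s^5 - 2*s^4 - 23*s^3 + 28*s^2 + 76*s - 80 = (s - 1)*(s^4 - s^3 - 24*s^2 + 4*s + 80) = (s - 1)*(s + 2)*(s^3 - 3*s^2 - 18*s + 40) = (s - 5)*(s - 1)*(s + 2)*(s^2 + 2*s - 8) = (s - 5)*(s - 1)*(s + 2)*(s + 4)*(s - 2)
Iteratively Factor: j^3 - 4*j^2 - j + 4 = (j - 1)*(j^2 - 3*j - 4) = (j - 4)*(j - 1)*(j + 1)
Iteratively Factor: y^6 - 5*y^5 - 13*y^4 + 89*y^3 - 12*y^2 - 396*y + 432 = (y - 3)*(y^5 - 2*y^4 - 19*y^3 + 32*y^2 + 84*y - 144) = (y - 3)*(y + 3)*(y^4 - 5*y^3 - 4*y^2 + 44*y - 48) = (y - 3)*(y - 2)*(y + 3)*(y^3 - 3*y^2 - 10*y + 24) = (y - 3)*(y - 2)*(y + 3)^2*(y^2 - 6*y + 8) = (y - 4)*(y - 3)*(y - 2)*(y + 3)^2*(y - 2)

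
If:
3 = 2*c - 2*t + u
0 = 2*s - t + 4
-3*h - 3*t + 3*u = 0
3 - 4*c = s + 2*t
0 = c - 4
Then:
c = 4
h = -47/5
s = -21/5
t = -22/5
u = -69/5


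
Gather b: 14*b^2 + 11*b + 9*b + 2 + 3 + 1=14*b^2 + 20*b + 6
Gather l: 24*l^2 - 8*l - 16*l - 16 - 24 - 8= 24*l^2 - 24*l - 48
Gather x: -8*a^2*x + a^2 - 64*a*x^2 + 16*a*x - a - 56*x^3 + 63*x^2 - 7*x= a^2 - a - 56*x^3 + x^2*(63 - 64*a) + x*(-8*a^2 + 16*a - 7)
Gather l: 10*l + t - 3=10*l + t - 3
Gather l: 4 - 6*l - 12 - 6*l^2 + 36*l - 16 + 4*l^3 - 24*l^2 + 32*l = 4*l^3 - 30*l^2 + 62*l - 24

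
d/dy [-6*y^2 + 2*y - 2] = 2 - 12*y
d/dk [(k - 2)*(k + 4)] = 2*k + 2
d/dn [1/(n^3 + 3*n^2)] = 3*(-n - 2)/(n^3*(n + 3)^2)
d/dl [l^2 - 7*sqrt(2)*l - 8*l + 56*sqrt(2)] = 2*l - 7*sqrt(2) - 8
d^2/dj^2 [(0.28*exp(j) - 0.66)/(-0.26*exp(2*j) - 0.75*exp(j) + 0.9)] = (-0.018928*exp(4*j) + 0.233064*exp(3*j) - 0.00702000000000014*exp(2*j) + 0.80001*exp(j) + 0.2187)*exp(j)/(0.017576*exp(6*j) + 0.1521*exp(5*j) + 0.25623*exp(4*j) - 0.631125*exp(3*j) - 0.88695*exp(2*j) + 1.8225*exp(j) - 0.729)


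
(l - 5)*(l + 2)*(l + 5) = l^3 + 2*l^2 - 25*l - 50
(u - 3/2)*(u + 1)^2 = u^3 + u^2/2 - 2*u - 3/2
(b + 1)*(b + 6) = b^2 + 7*b + 6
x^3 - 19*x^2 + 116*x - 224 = (x - 8)*(x - 7)*(x - 4)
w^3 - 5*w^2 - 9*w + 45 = (w - 5)*(w - 3)*(w + 3)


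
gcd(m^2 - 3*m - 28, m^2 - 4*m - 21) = m - 7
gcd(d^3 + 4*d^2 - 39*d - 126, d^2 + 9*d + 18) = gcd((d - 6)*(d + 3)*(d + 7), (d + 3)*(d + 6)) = d + 3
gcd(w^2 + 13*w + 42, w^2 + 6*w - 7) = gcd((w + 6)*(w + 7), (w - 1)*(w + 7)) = w + 7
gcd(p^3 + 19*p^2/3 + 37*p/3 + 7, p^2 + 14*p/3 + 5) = p + 3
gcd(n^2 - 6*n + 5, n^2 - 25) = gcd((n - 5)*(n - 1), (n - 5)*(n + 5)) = n - 5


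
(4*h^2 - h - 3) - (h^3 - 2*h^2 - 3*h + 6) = -h^3 + 6*h^2 + 2*h - 9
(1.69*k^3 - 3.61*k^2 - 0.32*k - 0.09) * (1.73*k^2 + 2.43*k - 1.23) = 2.9237*k^5 - 2.1386*k^4 - 11.4046*k^3 + 3.507*k^2 + 0.1749*k + 0.1107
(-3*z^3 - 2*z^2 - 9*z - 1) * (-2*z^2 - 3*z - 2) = 6*z^5 + 13*z^4 + 30*z^3 + 33*z^2 + 21*z + 2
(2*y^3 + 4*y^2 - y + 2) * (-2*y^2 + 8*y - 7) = -4*y^5 + 8*y^4 + 20*y^3 - 40*y^2 + 23*y - 14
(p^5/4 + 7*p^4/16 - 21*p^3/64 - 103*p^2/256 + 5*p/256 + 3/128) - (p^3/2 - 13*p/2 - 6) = p^5/4 + 7*p^4/16 - 53*p^3/64 - 103*p^2/256 + 1669*p/256 + 771/128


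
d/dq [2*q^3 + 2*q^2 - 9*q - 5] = 6*q^2 + 4*q - 9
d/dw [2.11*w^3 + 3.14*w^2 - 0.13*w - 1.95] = 6.33*w^2 + 6.28*w - 0.13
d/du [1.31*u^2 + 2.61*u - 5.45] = 2.62*u + 2.61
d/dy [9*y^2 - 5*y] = 18*y - 5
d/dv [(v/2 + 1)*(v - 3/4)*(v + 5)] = 3*v^2/2 + 25*v/4 + 19/8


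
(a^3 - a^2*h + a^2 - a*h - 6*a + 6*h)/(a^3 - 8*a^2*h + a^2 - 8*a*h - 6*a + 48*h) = (a - h)/(a - 8*h)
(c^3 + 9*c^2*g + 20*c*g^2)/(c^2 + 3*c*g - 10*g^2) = c*(c + 4*g)/(c - 2*g)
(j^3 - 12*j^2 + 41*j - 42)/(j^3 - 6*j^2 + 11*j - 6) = (j - 7)/(j - 1)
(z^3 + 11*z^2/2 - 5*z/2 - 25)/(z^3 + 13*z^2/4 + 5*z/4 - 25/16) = 8*(z^2 + 3*z - 10)/(8*z^2 + 6*z - 5)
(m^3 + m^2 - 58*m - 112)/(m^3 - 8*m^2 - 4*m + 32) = (m + 7)/(m - 2)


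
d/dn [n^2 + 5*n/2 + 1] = 2*n + 5/2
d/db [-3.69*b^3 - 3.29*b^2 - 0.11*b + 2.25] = -11.07*b^2 - 6.58*b - 0.11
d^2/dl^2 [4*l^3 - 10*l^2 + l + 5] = 24*l - 20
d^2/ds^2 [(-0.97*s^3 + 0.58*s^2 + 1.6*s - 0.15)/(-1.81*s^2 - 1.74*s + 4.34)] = (3.5527136788005e-15*s^5 + 8.88178419700125e-15*s^4 + 14.282804*s^3 - 68.338614*s^2 + 37.045812*s - 42.749516)/(5.929741*s^6 + 17.101242*s^5 - 26.214954*s^4 - 76.742352*s^3 + 62.857956*s^2 + 98.321832*s - 81.746504)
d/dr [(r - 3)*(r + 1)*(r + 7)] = 3*r^2 + 10*r - 17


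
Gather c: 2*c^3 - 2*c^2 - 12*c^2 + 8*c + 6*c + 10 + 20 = 2*c^3 - 14*c^2 + 14*c + 30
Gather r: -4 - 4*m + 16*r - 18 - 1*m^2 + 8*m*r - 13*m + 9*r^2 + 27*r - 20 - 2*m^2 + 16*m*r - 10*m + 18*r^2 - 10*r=-3*m^2 - 27*m + 27*r^2 + r*(24*m + 33) - 42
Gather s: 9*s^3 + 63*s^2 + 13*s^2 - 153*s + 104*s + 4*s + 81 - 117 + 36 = 9*s^3 + 76*s^2 - 45*s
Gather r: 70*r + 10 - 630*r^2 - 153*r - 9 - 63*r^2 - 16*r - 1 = -693*r^2 - 99*r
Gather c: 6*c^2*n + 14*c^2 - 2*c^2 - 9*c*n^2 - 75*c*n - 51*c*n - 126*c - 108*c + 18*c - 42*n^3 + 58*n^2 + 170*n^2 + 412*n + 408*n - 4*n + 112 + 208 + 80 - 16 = c^2*(6*n + 12) + c*(-9*n^2 - 126*n - 216) - 42*n^3 + 228*n^2 + 816*n + 384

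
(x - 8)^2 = x^2 - 16*x + 64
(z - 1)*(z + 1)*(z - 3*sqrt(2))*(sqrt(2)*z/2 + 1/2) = sqrt(2)*z^4/2 - 5*z^3/2 - 2*sqrt(2)*z^2 + 5*z/2 + 3*sqrt(2)/2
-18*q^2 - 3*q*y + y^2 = (-6*q + y)*(3*q + y)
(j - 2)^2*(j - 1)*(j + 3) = j^4 - 2*j^3 - 7*j^2 + 20*j - 12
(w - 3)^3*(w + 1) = w^4 - 8*w^3 + 18*w^2 - 27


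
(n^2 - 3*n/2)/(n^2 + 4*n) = (n - 3/2)/(n + 4)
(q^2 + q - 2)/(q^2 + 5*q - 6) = (q + 2)/(q + 6)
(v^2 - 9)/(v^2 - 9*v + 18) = (v + 3)/(v - 6)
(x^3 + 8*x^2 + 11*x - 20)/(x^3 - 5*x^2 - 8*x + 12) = (x^2 + 9*x + 20)/(x^2 - 4*x - 12)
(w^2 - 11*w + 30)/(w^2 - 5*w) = (w - 6)/w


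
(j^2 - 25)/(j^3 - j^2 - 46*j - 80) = (j - 5)/(j^2 - 6*j - 16)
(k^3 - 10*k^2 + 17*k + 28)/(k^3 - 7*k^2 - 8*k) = (k^2 - 11*k + 28)/(k*(k - 8))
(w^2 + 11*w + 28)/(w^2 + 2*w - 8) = (w + 7)/(w - 2)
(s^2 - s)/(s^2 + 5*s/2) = 2*(s - 1)/(2*s + 5)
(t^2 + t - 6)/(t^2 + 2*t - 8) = (t + 3)/(t + 4)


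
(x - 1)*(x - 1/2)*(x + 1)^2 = x^4 + x^3/2 - 3*x^2/2 - x/2 + 1/2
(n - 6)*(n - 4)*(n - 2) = n^3 - 12*n^2 + 44*n - 48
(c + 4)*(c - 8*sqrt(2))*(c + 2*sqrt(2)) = c^3 - 6*sqrt(2)*c^2 + 4*c^2 - 24*sqrt(2)*c - 32*c - 128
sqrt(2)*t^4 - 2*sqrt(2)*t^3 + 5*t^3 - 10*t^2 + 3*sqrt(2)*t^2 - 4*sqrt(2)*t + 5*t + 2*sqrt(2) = (t - 1)^2*(t + 2*sqrt(2))*(sqrt(2)*t + 1)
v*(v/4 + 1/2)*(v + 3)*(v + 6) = v^4/4 + 11*v^3/4 + 9*v^2 + 9*v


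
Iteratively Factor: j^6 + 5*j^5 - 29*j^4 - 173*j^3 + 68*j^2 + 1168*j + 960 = (j + 1)*(j^5 + 4*j^4 - 33*j^3 - 140*j^2 + 208*j + 960) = (j + 1)*(j + 4)*(j^4 - 33*j^2 - 8*j + 240) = (j + 1)*(j + 4)^2*(j^3 - 4*j^2 - 17*j + 60) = (j - 3)*(j + 1)*(j + 4)^2*(j^2 - j - 20) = (j - 5)*(j - 3)*(j + 1)*(j + 4)^2*(j + 4)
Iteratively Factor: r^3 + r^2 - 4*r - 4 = (r + 1)*(r^2 - 4) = (r + 1)*(r + 2)*(r - 2)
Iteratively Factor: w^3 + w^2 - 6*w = (w - 2)*(w^2 + 3*w) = (w - 2)*(w + 3)*(w)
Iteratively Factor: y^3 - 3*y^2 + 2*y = (y - 1)*(y^2 - 2*y) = (y - 2)*(y - 1)*(y)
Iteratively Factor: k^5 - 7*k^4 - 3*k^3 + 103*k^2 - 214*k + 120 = (k - 1)*(k^4 - 6*k^3 - 9*k^2 + 94*k - 120) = (k - 1)*(k + 4)*(k^3 - 10*k^2 + 31*k - 30) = (k - 3)*(k - 1)*(k + 4)*(k^2 - 7*k + 10) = (k - 3)*(k - 2)*(k - 1)*(k + 4)*(k - 5)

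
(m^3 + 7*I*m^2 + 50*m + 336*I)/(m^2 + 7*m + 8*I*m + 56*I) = (m^2 - I*m + 42)/(m + 7)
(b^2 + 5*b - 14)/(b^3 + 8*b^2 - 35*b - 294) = (b - 2)/(b^2 + b - 42)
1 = 1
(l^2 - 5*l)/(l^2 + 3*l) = (l - 5)/(l + 3)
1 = 1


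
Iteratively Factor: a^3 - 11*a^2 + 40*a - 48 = (a - 4)*(a^2 - 7*a + 12) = (a - 4)^2*(a - 3)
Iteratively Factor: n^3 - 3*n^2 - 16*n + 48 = (n + 4)*(n^2 - 7*n + 12) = (n - 3)*(n + 4)*(n - 4)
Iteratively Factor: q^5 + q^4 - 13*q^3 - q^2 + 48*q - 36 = (q - 1)*(q^4 + 2*q^3 - 11*q^2 - 12*q + 36) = (q - 1)*(q + 3)*(q^3 - q^2 - 8*q + 12) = (q - 2)*(q - 1)*(q + 3)*(q^2 + q - 6) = (q - 2)*(q - 1)*(q + 3)^2*(q - 2)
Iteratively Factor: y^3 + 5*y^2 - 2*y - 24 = (y - 2)*(y^2 + 7*y + 12) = (y - 2)*(y + 4)*(y + 3)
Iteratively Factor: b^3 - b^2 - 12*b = (b + 3)*(b^2 - 4*b) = b*(b + 3)*(b - 4)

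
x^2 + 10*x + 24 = (x + 4)*(x + 6)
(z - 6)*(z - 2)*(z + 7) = z^3 - z^2 - 44*z + 84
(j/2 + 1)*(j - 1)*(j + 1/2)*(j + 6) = j^4/2 + 15*j^3/4 + 15*j^2/4 - 5*j - 3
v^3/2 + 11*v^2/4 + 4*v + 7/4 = (v/2 + 1/2)*(v + 1)*(v + 7/2)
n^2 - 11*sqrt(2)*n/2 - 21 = (n - 7*sqrt(2))*(n + 3*sqrt(2)/2)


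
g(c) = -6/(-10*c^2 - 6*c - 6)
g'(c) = -6*(20*c + 6)/(-10*c^2 - 6*c - 6)^2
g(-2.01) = 0.17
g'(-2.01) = 0.17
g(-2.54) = 0.11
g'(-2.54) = 0.09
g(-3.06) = 0.07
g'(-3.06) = 0.05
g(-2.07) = 0.16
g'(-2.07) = 0.16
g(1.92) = 0.11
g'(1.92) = -0.09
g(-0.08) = 1.07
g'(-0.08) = -0.85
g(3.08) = 0.05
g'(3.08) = -0.03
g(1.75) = 0.13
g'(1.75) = -0.11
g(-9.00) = 0.01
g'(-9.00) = 0.00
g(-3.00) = 0.08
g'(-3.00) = 0.05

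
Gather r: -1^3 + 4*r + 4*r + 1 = 8*r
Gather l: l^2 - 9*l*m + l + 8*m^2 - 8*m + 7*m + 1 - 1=l^2 + l*(1 - 9*m) + 8*m^2 - m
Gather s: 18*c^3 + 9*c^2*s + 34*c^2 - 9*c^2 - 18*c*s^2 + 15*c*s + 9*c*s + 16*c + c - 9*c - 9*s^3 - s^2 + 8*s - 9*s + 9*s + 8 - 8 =18*c^3 + 25*c^2 + 8*c - 9*s^3 + s^2*(-18*c - 1) + s*(9*c^2 + 24*c + 8)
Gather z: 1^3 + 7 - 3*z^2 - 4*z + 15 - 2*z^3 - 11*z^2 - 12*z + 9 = -2*z^3 - 14*z^2 - 16*z + 32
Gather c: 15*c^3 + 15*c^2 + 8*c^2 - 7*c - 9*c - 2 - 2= 15*c^3 + 23*c^2 - 16*c - 4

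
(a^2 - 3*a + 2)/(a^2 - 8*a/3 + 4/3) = 3*(a - 1)/(3*a - 2)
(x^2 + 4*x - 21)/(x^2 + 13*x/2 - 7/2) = 2*(x - 3)/(2*x - 1)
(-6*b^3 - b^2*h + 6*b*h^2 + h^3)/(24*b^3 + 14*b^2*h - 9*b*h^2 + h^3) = (-6*b^2 + 5*b*h + h^2)/(24*b^2 - 10*b*h + h^2)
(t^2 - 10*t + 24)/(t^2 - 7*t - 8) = (-t^2 + 10*t - 24)/(-t^2 + 7*t + 8)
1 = 1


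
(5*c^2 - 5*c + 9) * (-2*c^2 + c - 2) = -10*c^4 + 15*c^3 - 33*c^2 + 19*c - 18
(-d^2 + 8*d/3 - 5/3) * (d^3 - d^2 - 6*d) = -d^5 + 11*d^4/3 + 5*d^3/3 - 43*d^2/3 + 10*d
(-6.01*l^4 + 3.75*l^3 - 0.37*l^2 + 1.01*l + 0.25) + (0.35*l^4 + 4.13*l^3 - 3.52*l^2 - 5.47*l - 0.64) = -5.66*l^4 + 7.88*l^3 - 3.89*l^2 - 4.46*l - 0.39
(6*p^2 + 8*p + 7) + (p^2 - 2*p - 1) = 7*p^2 + 6*p + 6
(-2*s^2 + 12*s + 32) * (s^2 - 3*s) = -2*s^4 + 18*s^3 - 4*s^2 - 96*s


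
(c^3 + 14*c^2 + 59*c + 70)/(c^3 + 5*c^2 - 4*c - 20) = (c + 7)/(c - 2)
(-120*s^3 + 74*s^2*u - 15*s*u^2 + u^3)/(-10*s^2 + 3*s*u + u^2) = (-120*s^3 + 74*s^2*u - 15*s*u^2 + u^3)/(-10*s^2 + 3*s*u + u^2)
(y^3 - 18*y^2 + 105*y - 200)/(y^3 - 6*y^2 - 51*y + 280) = (y - 5)/(y + 7)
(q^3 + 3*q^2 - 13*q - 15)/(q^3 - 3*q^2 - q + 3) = (q + 5)/(q - 1)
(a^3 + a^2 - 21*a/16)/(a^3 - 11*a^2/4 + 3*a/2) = (a + 7/4)/(a - 2)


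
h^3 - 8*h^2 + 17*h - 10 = (h - 5)*(h - 2)*(h - 1)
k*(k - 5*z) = k^2 - 5*k*z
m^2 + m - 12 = (m - 3)*(m + 4)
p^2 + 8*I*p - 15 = (p + 3*I)*(p + 5*I)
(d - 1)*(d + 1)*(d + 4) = d^3 + 4*d^2 - d - 4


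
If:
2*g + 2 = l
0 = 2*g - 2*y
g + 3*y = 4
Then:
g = 1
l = 4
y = 1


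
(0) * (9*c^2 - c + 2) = 0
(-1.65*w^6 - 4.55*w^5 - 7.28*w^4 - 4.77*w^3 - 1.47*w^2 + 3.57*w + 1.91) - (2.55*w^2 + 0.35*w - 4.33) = -1.65*w^6 - 4.55*w^5 - 7.28*w^4 - 4.77*w^3 - 4.02*w^2 + 3.22*w + 6.24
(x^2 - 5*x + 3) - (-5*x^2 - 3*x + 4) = 6*x^2 - 2*x - 1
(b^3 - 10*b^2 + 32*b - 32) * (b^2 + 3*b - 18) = b^5 - 7*b^4 - 16*b^3 + 244*b^2 - 672*b + 576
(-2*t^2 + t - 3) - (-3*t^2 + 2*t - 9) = t^2 - t + 6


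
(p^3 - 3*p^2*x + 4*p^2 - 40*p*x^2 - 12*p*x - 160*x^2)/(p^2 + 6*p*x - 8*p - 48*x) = (p^3 - 3*p^2*x + 4*p^2 - 40*p*x^2 - 12*p*x - 160*x^2)/(p^2 + 6*p*x - 8*p - 48*x)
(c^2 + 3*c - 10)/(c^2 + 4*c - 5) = (c - 2)/(c - 1)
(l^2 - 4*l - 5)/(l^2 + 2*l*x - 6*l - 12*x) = (l^2 - 4*l - 5)/(l^2 + 2*l*x - 6*l - 12*x)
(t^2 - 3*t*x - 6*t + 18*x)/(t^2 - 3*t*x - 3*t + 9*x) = (t - 6)/(t - 3)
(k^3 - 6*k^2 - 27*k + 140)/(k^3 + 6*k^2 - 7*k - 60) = (k^2 - 11*k + 28)/(k^2 + k - 12)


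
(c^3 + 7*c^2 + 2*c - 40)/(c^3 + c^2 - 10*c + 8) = (c + 5)/(c - 1)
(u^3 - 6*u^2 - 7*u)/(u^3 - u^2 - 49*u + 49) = u*(u + 1)/(u^2 + 6*u - 7)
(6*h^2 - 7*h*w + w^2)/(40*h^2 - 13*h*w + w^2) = (6*h^2 - 7*h*w + w^2)/(40*h^2 - 13*h*w + w^2)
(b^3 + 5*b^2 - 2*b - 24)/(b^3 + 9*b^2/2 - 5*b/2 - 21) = 2*(b + 4)/(2*b + 7)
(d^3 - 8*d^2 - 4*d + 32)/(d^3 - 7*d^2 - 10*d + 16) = (d - 2)/(d - 1)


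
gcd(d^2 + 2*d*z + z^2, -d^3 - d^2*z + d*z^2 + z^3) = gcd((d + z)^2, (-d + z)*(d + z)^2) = d^2 + 2*d*z + z^2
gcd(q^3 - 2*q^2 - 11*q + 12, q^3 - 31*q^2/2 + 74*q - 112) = q - 4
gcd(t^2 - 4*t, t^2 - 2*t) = t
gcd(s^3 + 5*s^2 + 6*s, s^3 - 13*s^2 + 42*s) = s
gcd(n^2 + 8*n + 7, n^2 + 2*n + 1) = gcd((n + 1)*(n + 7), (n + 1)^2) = n + 1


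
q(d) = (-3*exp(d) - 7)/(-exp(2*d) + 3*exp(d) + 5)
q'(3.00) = -0.26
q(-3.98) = -1.40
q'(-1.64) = 0.02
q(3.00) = 0.20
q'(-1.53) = 0.02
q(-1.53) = -1.37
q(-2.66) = -1.39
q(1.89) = 1.42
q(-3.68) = -1.39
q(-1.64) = -1.37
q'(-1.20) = 0.01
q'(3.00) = -0.26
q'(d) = (-3*exp(d) - 7)*(2*exp(2*d) - 3*exp(d))/(-exp(2*d) + 3*exp(d) + 5)^2 - 3*exp(d)/(-exp(2*d) + 3*exp(d) + 5)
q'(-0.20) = -0.13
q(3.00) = 0.20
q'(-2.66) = 0.01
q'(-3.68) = 0.01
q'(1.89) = -4.02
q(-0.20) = -1.39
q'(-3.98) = 0.00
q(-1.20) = -1.36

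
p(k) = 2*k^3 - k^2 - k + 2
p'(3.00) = 47.00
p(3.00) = 44.00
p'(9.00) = 467.00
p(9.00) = 1370.00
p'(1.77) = 14.26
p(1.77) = 8.19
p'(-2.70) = 48.14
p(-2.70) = -41.96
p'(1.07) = 3.73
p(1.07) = 2.24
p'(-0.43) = 0.97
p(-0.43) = 2.09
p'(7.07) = 284.77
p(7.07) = 651.73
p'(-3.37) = 73.88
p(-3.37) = -82.53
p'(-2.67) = 47.11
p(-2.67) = -40.53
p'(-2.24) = 33.59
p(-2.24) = -23.26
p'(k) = 6*k^2 - 2*k - 1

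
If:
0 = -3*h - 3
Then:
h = -1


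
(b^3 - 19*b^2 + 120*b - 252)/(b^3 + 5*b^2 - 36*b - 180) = (b^2 - 13*b + 42)/(b^2 + 11*b + 30)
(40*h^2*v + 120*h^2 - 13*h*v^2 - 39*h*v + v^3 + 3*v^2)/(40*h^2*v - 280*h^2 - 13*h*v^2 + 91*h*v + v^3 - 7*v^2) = (v + 3)/(v - 7)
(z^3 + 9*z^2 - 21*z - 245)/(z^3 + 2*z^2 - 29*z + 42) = (z^2 + 2*z - 35)/(z^2 - 5*z + 6)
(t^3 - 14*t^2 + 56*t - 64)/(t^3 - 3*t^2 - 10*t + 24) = (t - 8)/(t + 3)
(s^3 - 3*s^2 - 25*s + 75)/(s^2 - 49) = (s^3 - 3*s^2 - 25*s + 75)/(s^2 - 49)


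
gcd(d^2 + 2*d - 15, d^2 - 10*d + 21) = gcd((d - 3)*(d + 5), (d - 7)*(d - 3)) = d - 3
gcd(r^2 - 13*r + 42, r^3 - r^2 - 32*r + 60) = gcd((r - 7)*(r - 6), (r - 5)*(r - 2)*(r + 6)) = 1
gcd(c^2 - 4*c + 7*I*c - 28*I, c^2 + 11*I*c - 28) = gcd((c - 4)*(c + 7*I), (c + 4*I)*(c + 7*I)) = c + 7*I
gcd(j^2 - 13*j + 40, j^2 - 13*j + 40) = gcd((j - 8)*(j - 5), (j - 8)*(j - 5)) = j^2 - 13*j + 40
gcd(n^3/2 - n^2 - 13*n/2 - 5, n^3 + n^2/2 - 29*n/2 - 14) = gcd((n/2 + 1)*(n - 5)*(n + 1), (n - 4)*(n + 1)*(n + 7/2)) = n + 1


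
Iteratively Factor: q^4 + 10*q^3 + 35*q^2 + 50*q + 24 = (q + 2)*(q^3 + 8*q^2 + 19*q + 12) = (q + 1)*(q + 2)*(q^2 + 7*q + 12) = (q + 1)*(q + 2)*(q + 3)*(q + 4)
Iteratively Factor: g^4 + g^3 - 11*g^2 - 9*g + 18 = (g + 3)*(g^3 - 2*g^2 - 5*g + 6) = (g - 1)*(g + 3)*(g^2 - g - 6) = (g - 3)*(g - 1)*(g + 3)*(g + 2)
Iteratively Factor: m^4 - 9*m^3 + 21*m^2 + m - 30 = (m - 3)*(m^3 - 6*m^2 + 3*m + 10) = (m - 3)*(m - 2)*(m^2 - 4*m - 5) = (m - 3)*(m - 2)*(m + 1)*(m - 5)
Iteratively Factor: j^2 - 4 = (j - 2)*(j + 2)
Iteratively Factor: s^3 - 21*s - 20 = (s - 5)*(s^2 + 5*s + 4) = (s - 5)*(s + 1)*(s + 4)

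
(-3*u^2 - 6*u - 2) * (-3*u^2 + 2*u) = 9*u^4 + 12*u^3 - 6*u^2 - 4*u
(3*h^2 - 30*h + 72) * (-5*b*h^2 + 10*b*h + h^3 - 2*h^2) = -15*b*h^4 + 180*b*h^3 - 660*b*h^2 + 720*b*h + 3*h^5 - 36*h^4 + 132*h^3 - 144*h^2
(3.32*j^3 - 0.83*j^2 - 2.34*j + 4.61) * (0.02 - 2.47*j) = -8.2004*j^4 + 2.1165*j^3 + 5.7632*j^2 - 11.4335*j + 0.0922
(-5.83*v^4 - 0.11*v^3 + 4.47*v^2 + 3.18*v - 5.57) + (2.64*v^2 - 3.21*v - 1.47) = -5.83*v^4 - 0.11*v^3 + 7.11*v^2 - 0.0299999999999998*v - 7.04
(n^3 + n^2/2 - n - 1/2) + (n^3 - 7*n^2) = 2*n^3 - 13*n^2/2 - n - 1/2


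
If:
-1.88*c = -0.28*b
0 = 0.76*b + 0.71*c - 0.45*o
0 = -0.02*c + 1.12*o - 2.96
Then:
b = 1.38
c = 0.20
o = 2.65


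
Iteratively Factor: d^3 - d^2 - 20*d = (d + 4)*(d^2 - 5*d) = (d - 5)*(d + 4)*(d)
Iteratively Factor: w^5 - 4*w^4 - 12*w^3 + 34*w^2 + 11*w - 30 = (w + 1)*(w^4 - 5*w^3 - 7*w^2 + 41*w - 30) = (w - 2)*(w + 1)*(w^3 - 3*w^2 - 13*w + 15) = (w - 2)*(w + 1)*(w + 3)*(w^2 - 6*w + 5) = (w - 5)*(w - 2)*(w + 1)*(w + 3)*(w - 1)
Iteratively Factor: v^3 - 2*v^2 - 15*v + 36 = (v - 3)*(v^2 + v - 12) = (v - 3)^2*(v + 4)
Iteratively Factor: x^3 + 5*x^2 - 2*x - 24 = (x - 2)*(x^2 + 7*x + 12) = (x - 2)*(x + 3)*(x + 4)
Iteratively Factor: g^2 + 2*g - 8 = (g + 4)*(g - 2)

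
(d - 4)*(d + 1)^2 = d^3 - 2*d^2 - 7*d - 4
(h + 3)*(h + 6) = h^2 + 9*h + 18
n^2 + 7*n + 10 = (n + 2)*(n + 5)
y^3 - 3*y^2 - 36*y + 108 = (y - 6)*(y - 3)*(y + 6)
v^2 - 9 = (v - 3)*(v + 3)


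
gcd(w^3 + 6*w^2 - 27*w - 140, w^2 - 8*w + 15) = w - 5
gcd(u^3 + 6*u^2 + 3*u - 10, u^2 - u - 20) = 1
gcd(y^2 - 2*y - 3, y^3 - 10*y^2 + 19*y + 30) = y + 1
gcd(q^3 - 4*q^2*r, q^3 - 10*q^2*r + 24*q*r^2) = q^2 - 4*q*r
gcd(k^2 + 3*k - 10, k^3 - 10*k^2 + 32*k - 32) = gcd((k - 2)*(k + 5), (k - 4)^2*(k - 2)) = k - 2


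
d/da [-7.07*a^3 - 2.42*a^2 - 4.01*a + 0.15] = -21.21*a^2 - 4.84*a - 4.01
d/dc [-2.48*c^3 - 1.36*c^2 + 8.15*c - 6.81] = -7.44*c^2 - 2.72*c + 8.15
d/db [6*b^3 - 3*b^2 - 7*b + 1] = 18*b^2 - 6*b - 7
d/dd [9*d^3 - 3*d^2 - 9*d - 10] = 27*d^2 - 6*d - 9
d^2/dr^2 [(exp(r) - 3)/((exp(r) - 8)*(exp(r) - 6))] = (exp(4*r) + 2*exp(3*r) - 162*exp(2*r) + 660*exp(r) + 288)*exp(r)/(exp(6*r) - 42*exp(5*r) + 732*exp(4*r) - 6776*exp(3*r) + 35136*exp(2*r) - 96768*exp(r) + 110592)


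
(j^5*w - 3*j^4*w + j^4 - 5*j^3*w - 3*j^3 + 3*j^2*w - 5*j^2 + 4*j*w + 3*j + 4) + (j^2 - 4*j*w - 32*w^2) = j^5*w - 3*j^4*w + j^4 - 5*j^3*w - 3*j^3 + 3*j^2*w - 4*j^2 + 3*j - 32*w^2 + 4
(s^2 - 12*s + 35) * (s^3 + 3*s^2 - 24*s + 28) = s^5 - 9*s^4 - 25*s^3 + 421*s^2 - 1176*s + 980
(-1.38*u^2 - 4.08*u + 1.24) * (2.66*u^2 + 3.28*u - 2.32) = -3.6708*u^4 - 15.3792*u^3 - 6.8824*u^2 + 13.5328*u - 2.8768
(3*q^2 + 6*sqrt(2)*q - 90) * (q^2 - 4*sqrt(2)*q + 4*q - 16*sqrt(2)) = 3*q^4 - 6*sqrt(2)*q^3 + 12*q^3 - 138*q^2 - 24*sqrt(2)*q^2 - 552*q + 360*sqrt(2)*q + 1440*sqrt(2)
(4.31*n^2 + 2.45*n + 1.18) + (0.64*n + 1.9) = 4.31*n^2 + 3.09*n + 3.08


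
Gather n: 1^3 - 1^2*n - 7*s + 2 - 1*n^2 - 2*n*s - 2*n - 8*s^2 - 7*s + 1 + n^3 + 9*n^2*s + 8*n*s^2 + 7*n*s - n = n^3 + n^2*(9*s - 1) + n*(8*s^2 + 5*s - 4) - 8*s^2 - 14*s + 4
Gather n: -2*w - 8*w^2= -8*w^2 - 2*w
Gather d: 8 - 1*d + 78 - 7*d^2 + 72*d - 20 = -7*d^2 + 71*d + 66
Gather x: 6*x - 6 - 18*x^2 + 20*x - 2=-18*x^2 + 26*x - 8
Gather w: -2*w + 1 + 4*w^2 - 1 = 4*w^2 - 2*w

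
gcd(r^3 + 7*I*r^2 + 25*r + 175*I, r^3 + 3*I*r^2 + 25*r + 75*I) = r^2 + 25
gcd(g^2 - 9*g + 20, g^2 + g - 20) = g - 4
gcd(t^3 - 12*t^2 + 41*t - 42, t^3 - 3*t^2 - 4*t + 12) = t^2 - 5*t + 6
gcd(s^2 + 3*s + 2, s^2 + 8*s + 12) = s + 2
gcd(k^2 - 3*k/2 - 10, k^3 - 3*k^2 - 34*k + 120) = k - 4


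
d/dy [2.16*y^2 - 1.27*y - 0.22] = 4.32*y - 1.27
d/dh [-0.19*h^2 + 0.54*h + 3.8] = 0.54 - 0.38*h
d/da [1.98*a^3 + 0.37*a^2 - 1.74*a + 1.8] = 5.94*a^2 + 0.74*a - 1.74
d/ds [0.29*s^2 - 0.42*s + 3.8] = 0.58*s - 0.42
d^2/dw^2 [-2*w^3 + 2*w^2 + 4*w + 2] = 4 - 12*w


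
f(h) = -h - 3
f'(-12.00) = -1.00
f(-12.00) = 9.00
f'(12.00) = -1.00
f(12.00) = -15.00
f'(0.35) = -1.00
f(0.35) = -3.35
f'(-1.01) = -1.00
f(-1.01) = -1.99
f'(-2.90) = -1.00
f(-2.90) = -0.10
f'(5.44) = -1.00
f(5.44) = -8.44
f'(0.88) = -1.00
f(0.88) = -3.88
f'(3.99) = -1.00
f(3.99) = -6.99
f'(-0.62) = -1.00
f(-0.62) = -2.38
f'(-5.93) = -1.00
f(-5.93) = 2.93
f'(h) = -1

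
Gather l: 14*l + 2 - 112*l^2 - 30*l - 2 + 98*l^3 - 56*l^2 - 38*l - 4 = 98*l^3 - 168*l^2 - 54*l - 4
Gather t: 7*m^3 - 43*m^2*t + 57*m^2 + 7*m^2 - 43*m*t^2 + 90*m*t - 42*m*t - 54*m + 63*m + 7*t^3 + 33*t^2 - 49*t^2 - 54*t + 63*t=7*m^3 + 64*m^2 + 9*m + 7*t^3 + t^2*(-43*m - 16) + t*(-43*m^2 + 48*m + 9)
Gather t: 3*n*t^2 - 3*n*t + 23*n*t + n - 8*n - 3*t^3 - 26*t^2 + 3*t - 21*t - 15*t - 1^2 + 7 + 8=-7*n - 3*t^3 + t^2*(3*n - 26) + t*(20*n - 33) + 14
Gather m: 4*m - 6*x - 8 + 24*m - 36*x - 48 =28*m - 42*x - 56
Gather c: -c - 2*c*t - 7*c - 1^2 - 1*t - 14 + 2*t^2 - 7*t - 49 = c*(-2*t - 8) + 2*t^2 - 8*t - 64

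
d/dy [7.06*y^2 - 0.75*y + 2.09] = 14.12*y - 0.75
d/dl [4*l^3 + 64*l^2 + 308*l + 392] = 12*l^2 + 128*l + 308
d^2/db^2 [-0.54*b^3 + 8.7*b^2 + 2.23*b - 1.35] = 17.4 - 3.24*b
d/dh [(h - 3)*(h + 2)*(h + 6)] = 3*h^2 + 10*h - 12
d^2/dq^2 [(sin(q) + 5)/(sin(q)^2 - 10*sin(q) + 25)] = (-sin(q)^3 - 40*sin(q)^2 - 73*sin(q) + 50)/(sin(q) - 5)^4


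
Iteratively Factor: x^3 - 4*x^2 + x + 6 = (x + 1)*(x^2 - 5*x + 6) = (x - 2)*(x + 1)*(x - 3)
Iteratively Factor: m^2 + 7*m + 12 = (m + 4)*(m + 3)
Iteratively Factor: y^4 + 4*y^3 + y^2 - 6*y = (y - 1)*(y^3 + 5*y^2 + 6*y) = (y - 1)*(y + 2)*(y^2 + 3*y) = y*(y - 1)*(y + 2)*(y + 3)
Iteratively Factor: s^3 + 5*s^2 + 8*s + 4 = (s + 2)*(s^2 + 3*s + 2) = (s + 2)^2*(s + 1)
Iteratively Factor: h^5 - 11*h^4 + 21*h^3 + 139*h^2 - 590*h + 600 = (h - 2)*(h^4 - 9*h^3 + 3*h^2 + 145*h - 300) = (h - 3)*(h - 2)*(h^3 - 6*h^2 - 15*h + 100) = (h - 3)*(h - 2)*(h + 4)*(h^2 - 10*h + 25) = (h - 5)*(h - 3)*(h - 2)*(h + 4)*(h - 5)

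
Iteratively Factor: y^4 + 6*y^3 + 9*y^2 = (y)*(y^3 + 6*y^2 + 9*y) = y*(y + 3)*(y^2 + 3*y) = y*(y + 3)^2*(y)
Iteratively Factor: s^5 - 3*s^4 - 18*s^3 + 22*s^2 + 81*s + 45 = (s + 3)*(s^4 - 6*s^3 + 22*s + 15) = (s + 1)*(s + 3)*(s^3 - 7*s^2 + 7*s + 15) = (s - 5)*(s + 1)*(s + 3)*(s^2 - 2*s - 3) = (s - 5)*(s + 1)^2*(s + 3)*(s - 3)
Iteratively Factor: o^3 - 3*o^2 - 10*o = (o + 2)*(o^2 - 5*o) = o*(o + 2)*(o - 5)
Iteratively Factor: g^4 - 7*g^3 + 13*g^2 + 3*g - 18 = (g + 1)*(g^3 - 8*g^2 + 21*g - 18) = (g - 3)*(g + 1)*(g^2 - 5*g + 6) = (g - 3)^2*(g + 1)*(g - 2)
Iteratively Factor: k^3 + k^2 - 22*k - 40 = (k - 5)*(k^2 + 6*k + 8) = (k - 5)*(k + 2)*(k + 4)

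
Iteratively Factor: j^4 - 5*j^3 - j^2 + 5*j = (j)*(j^3 - 5*j^2 - j + 5) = j*(j - 5)*(j^2 - 1) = j*(j - 5)*(j - 1)*(j + 1)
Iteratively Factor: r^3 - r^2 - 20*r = (r)*(r^2 - r - 20) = r*(r - 5)*(r + 4)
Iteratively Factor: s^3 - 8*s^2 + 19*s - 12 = (s - 4)*(s^2 - 4*s + 3) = (s - 4)*(s - 3)*(s - 1)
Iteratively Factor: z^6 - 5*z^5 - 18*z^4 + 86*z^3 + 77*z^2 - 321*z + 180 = (z + 3)*(z^5 - 8*z^4 + 6*z^3 + 68*z^2 - 127*z + 60) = (z + 3)^2*(z^4 - 11*z^3 + 39*z^2 - 49*z + 20) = (z - 1)*(z + 3)^2*(z^3 - 10*z^2 + 29*z - 20) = (z - 4)*(z - 1)*(z + 3)^2*(z^2 - 6*z + 5) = (z - 5)*(z - 4)*(z - 1)*(z + 3)^2*(z - 1)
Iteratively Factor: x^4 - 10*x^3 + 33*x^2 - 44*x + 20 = (x - 2)*(x^3 - 8*x^2 + 17*x - 10) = (x - 2)^2*(x^2 - 6*x + 5) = (x - 5)*(x - 2)^2*(x - 1)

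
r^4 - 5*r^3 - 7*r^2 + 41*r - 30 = (r - 5)*(r - 2)*(r - 1)*(r + 3)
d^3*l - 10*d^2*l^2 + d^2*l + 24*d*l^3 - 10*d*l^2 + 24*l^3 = (d - 6*l)*(d - 4*l)*(d*l + l)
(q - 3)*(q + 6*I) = q^2 - 3*q + 6*I*q - 18*I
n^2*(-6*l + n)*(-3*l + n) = 18*l^2*n^2 - 9*l*n^3 + n^4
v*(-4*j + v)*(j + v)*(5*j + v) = -20*j^3*v - 19*j^2*v^2 + 2*j*v^3 + v^4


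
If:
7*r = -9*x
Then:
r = -9*x/7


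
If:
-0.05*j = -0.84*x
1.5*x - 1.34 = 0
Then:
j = 15.01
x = 0.89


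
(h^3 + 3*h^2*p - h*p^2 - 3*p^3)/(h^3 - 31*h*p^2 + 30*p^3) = (-h^2 - 4*h*p - 3*p^2)/(-h^2 - h*p + 30*p^2)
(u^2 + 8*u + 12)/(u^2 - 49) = (u^2 + 8*u + 12)/(u^2 - 49)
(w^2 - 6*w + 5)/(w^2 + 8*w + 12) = (w^2 - 6*w + 5)/(w^2 + 8*w + 12)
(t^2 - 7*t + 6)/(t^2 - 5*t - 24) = (-t^2 + 7*t - 6)/(-t^2 + 5*t + 24)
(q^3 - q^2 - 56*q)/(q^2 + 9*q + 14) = q*(q - 8)/(q + 2)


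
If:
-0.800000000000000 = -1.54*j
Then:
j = 0.52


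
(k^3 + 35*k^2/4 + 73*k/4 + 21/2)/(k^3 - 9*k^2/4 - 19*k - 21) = (k^2 + 7*k + 6)/(k^2 - 4*k - 12)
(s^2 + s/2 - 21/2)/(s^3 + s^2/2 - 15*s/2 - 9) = (2*s + 7)/(2*s^2 + 7*s + 6)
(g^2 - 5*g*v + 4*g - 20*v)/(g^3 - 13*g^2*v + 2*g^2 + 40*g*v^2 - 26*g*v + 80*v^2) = (-g - 4)/(-g^2 + 8*g*v - 2*g + 16*v)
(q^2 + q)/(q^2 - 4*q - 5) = q/(q - 5)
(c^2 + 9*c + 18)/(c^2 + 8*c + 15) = (c + 6)/(c + 5)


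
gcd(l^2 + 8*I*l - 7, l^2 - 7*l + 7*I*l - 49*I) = l + 7*I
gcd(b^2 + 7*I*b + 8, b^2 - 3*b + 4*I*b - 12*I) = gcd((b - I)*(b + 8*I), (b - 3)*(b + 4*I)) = 1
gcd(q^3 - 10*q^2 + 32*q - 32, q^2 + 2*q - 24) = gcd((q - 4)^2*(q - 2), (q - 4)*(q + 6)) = q - 4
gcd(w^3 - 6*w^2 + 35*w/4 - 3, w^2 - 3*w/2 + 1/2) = w - 1/2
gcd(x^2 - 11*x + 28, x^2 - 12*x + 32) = x - 4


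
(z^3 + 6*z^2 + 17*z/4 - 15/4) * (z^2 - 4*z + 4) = z^5 + 2*z^4 - 63*z^3/4 + 13*z^2/4 + 32*z - 15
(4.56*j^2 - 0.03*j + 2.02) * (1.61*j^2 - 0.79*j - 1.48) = 7.3416*j^4 - 3.6507*j^3 - 3.4729*j^2 - 1.5514*j - 2.9896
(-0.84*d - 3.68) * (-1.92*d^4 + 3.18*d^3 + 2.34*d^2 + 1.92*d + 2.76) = 1.6128*d^5 + 4.3944*d^4 - 13.668*d^3 - 10.224*d^2 - 9.384*d - 10.1568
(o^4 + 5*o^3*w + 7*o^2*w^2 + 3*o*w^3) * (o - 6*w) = o^5 - o^4*w - 23*o^3*w^2 - 39*o^2*w^3 - 18*o*w^4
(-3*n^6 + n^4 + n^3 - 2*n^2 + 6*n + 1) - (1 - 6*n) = -3*n^6 + n^4 + n^3 - 2*n^2 + 12*n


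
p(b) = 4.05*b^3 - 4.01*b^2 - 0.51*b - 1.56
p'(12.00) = 1652.85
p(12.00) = 6413.28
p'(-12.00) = 1845.33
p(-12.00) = -7571.28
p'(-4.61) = 294.68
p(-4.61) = -481.22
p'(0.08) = -1.07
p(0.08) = -1.62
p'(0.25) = -1.76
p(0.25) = -1.87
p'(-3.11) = 141.95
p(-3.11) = -160.58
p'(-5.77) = 450.27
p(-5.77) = -910.13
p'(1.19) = 7.15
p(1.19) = -1.02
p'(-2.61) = 103.19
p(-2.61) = -99.55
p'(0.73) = 0.11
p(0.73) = -2.49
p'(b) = 12.15*b^2 - 8.02*b - 0.51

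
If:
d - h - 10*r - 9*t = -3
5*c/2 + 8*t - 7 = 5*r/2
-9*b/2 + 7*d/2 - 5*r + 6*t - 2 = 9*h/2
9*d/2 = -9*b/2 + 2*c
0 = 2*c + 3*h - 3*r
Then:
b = 77/75 - 23*t/75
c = 7374/2225 - 9876*t/2225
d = 993/2225 - 3707*t/2225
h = 3828*t/2225 - 3772/2225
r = 1144/2225 - 2756*t/2225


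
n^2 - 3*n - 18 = (n - 6)*(n + 3)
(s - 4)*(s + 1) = s^2 - 3*s - 4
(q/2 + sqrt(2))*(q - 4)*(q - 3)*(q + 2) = q^4/2 - 5*q^3/2 + sqrt(2)*q^3 - 5*sqrt(2)*q^2 - q^2 - 2*sqrt(2)*q + 12*q + 24*sqrt(2)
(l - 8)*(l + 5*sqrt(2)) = l^2 - 8*l + 5*sqrt(2)*l - 40*sqrt(2)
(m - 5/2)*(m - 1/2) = m^2 - 3*m + 5/4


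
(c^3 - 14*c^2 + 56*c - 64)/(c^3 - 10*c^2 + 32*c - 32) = (c - 8)/(c - 4)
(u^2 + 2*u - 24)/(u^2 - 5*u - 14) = (-u^2 - 2*u + 24)/(-u^2 + 5*u + 14)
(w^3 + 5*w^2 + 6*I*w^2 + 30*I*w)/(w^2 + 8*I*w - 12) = w*(w + 5)/(w + 2*I)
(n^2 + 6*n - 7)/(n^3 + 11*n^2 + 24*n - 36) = (n + 7)/(n^2 + 12*n + 36)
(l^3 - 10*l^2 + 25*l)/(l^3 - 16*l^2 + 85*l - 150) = l/(l - 6)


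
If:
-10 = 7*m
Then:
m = -10/7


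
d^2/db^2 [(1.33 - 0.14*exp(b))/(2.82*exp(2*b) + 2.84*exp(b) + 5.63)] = (-1.113336*exp(4*b) + 43.428*exp(3*b) + 45.291456*exp(2*b) - 71.497776*exp(b) - 25.703202)*exp(b)/(22.425768*exp(6*b) + 67.754448*exp(5*b) + 202.551012*exp(4*b) + 293.443568*exp(3*b) + 404.383758*exp(2*b) + 270.057588*exp(b) + 178.453547)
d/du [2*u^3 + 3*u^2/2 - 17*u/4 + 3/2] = 6*u^2 + 3*u - 17/4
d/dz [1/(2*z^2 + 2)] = -z/(z^2 + 1)^2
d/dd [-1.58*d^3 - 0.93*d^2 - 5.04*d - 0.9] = -4.74*d^2 - 1.86*d - 5.04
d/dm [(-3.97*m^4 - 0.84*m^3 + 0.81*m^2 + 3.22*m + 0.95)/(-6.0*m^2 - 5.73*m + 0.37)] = (47.64*m^5 + 73.2843*m^4 + 3.7508*m^3 + 13.7463*m^2 + 11.9994*m + 6.6349)/(36.0*m^4 + 68.76*m^3 + 28.3929*m^2 - 4.2402*m + 0.1369)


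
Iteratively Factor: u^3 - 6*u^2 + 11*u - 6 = (u - 1)*(u^2 - 5*u + 6) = (u - 3)*(u - 1)*(u - 2)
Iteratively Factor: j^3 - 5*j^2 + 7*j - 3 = (j - 1)*(j^2 - 4*j + 3) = (j - 1)^2*(j - 3)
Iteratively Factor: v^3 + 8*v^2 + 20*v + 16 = (v + 4)*(v^2 + 4*v + 4) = (v + 2)*(v + 4)*(v + 2)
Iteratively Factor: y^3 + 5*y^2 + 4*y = (y)*(y^2 + 5*y + 4) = y*(y + 4)*(y + 1)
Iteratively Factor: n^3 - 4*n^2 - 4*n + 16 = (n + 2)*(n^2 - 6*n + 8) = (n - 4)*(n + 2)*(n - 2)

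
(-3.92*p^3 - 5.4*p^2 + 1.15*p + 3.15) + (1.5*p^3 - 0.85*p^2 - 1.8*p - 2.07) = -2.42*p^3 - 6.25*p^2 - 0.65*p + 1.08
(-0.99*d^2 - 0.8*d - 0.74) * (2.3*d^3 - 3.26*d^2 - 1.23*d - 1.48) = -2.277*d^5 + 1.3874*d^4 + 2.1237*d^3 + 4.8616*d^2 + 2.0942*d + 1.0952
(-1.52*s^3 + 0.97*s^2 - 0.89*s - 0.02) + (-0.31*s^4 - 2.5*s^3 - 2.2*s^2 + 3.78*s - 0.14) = -0.31*s^4 - 4.02*s^3 - 1.23*s^2 + 2.89*s - 0.16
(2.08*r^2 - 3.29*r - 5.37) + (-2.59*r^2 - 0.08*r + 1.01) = -0.51*r^2 - 3.37*r - 4.36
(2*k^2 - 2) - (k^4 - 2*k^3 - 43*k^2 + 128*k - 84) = -k^4 + 2*k^3 + 45*k^2 - 128*k + 82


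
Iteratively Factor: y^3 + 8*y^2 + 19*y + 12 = (y + 3)*(y^2 + 5*y + 4) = (y + 1)*(y + 3)*(y + 4)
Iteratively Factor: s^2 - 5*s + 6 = (s - 2)*(s - 3)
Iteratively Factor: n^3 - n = (n)*(n^2 - 1) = n*(n - 1)*(n + 1)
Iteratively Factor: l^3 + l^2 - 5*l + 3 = (l - 1)*(l^2 + 2*l - 3) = (l - 1)*(l + 3)*(l - 1)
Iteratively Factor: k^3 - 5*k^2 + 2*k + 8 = (k - 2)*(k^2 - 3*k - 4) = (k - 4)*(k - 2)*(k + 1)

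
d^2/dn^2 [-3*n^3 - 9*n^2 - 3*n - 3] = -18*n - 18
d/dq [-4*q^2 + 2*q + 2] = 2 - 8*q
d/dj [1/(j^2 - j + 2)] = (1 - 2*j)/(j^2 - j + 2)^2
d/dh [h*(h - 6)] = 2*h - 6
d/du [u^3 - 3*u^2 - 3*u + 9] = 3*u^2 - 6*u - 3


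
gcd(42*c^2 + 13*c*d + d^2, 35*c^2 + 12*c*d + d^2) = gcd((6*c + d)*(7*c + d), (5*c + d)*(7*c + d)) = 7*c + d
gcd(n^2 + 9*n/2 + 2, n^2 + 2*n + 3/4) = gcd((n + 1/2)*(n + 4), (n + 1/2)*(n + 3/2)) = n + 1/2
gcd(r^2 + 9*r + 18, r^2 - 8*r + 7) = 1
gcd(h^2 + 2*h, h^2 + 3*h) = h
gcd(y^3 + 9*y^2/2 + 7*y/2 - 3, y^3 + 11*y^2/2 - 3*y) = y - 1/2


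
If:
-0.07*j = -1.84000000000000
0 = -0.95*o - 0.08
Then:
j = 26.29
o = -0.08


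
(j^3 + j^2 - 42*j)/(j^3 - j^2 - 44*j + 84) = j/(j - 2)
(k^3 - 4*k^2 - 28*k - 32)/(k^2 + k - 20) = (k^3 - 4*k^2 - 28*k - 32)/(k^2 + k - 20)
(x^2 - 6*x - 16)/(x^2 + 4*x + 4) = (x - 8)/(x + 2)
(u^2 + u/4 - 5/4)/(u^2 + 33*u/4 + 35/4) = (u - 1)/(u + 7)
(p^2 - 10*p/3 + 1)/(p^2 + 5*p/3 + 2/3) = (3*p^2 - 10*p + 3)/(3*p^2 + 5*p + 2)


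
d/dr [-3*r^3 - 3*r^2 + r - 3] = -9*r^2 - 6*r + 1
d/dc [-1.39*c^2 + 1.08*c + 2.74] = 1.08 - 2.78*c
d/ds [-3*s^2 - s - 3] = -6*s - 1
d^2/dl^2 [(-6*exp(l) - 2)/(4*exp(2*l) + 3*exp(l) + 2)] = (-96*exp(4*l) - 56*exp(3*l) + 216*exp(2*l) + 82*exp(l) - 12)*exp(l)/(64*exp(6*l) + 144*exp(5*l) + 204*exp(4*l) + 171*exp(3*l) + 102*exp(2*l) + 36*exp(l) + 8)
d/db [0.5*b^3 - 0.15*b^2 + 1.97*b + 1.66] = 1.5*b^2 - 0.3*b + 1.97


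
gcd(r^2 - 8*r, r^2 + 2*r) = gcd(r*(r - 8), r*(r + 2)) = r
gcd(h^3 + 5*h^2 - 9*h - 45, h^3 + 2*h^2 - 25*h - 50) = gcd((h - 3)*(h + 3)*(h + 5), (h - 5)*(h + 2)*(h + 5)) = h + 5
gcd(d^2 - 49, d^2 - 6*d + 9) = 1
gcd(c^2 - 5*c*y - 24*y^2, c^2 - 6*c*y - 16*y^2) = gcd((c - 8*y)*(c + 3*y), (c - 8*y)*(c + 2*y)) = -c + 8*y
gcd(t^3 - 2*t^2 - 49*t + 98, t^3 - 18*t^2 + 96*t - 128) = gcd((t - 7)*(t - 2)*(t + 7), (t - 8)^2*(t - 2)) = t - 2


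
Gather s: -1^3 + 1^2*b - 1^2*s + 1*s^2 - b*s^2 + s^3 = b + s^3 + s^2*(1 - b) - s - 1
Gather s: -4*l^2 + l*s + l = -4*l^2 + l*s + l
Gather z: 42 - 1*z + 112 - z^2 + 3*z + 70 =-z^2 + 2*z + 224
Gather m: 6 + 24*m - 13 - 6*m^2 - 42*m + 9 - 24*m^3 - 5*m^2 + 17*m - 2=-24*m^3 - 11*m^2 - m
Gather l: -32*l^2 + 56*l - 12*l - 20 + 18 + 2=-32*l^2 + 44*l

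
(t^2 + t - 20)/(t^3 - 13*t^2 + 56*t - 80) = (t + 5)/(t^2 - 9*t + 20)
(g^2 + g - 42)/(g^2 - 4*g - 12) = (g + 7)/(g + 2)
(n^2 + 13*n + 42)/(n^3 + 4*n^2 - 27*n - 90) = (n + 7)/(n^2 - 2*n - 15)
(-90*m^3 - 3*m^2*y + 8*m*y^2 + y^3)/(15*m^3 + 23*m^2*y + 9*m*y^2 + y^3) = (-18*m^2 + 3*m*y + y^2)/(3*m^2 + 4*m*y + y^2)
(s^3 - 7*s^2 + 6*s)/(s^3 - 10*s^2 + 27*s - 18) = s/(s - 3)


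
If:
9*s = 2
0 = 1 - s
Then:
No Solution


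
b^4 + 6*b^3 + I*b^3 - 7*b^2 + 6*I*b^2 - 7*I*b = b*(b - 1)*(b + 7)*(b + I)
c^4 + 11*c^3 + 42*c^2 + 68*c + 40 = (c + 2)^3*(c + 5)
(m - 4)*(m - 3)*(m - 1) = m^3 - 8*m^2 + 19*m - 12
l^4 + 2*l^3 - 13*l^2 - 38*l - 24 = (l - 4)*(l + 1)*(l + 2)*(l + 3)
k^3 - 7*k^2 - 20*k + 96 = (k - 8)*(k - 3)*(k + 4)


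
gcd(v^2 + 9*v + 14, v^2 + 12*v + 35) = v + 7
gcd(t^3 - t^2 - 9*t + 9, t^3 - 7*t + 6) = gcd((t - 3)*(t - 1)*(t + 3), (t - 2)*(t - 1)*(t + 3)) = t^2 + 2*t - 3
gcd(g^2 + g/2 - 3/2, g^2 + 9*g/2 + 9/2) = g + 3/2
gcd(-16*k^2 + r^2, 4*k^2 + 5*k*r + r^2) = 4*k + r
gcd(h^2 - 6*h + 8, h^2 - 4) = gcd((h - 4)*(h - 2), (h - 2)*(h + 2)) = h - 2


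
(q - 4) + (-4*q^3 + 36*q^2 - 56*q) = -4*q^3 + 36*q^2 - 55*q - 4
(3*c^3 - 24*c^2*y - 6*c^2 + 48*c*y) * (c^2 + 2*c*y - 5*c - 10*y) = 3*c^5 - 18*c^4*y - 21*c^4 - 48*c^3*y^2 + 126*c^3*y + 30*c^3 + 336*c^2*y^2 - 180*c^2*y - 480*c*y^2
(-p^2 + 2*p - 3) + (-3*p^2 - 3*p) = -4*p^2 - p - 3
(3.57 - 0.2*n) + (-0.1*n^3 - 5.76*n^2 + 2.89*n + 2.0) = -0.1*n^3 - 5.76*n^2 + 2.69*n + 5.57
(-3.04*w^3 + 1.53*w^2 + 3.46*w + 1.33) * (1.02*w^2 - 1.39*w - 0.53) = -3.1008*w^5 + 5.7862*w^4 + 3.0137*w^3 - 4.2637*w^2 - 3.6825*w - 0.7049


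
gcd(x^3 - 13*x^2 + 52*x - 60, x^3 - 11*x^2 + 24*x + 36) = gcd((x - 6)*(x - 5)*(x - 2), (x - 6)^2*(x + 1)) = x - 6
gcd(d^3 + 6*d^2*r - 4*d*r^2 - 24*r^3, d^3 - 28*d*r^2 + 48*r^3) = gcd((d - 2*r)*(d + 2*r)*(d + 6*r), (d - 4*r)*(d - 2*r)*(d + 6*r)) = -d^2 - 4*d*r + 12*r^2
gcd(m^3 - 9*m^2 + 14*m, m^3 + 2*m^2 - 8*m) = m^2 - 2*m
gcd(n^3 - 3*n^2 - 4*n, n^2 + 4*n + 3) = n + 1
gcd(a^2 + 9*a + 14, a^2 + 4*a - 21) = a + 7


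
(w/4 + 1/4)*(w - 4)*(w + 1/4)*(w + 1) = w^4/4 - 7*w^3/16 - 15*w^2/8 - 23*w/16 - 1/4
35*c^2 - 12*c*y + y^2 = (-7*c + y)*(-5*c + y)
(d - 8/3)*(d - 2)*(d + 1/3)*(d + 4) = d^4 - d^3/3 - 122*d^2/9 + 152*d/9 + 64/9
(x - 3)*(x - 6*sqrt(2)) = x^2 - 6*sqrt(2)*x - 3*x + 18*sqrt(2)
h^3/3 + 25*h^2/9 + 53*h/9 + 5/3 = (h/3 + 1)*(h + 1/3)*(h + 5)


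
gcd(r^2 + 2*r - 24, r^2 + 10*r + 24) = r + 6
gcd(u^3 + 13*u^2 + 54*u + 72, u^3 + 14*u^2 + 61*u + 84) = u^2 + 7*u + 12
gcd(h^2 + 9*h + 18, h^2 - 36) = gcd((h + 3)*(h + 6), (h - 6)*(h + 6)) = h + 6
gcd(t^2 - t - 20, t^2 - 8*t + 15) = t - 5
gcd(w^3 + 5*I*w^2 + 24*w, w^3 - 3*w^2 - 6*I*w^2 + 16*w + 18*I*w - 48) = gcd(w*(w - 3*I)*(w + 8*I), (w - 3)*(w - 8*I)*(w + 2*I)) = 1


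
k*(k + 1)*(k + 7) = k^3 + 8*k^2 + 7*k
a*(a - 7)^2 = a^3 - 14*a^2 + 49*a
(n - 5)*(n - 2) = n^2 - 7*n + 10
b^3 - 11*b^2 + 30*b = b*(b - 6)*(b - 5)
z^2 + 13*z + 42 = (z + 6)*(z + 7)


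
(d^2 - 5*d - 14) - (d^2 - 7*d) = 2*d - 14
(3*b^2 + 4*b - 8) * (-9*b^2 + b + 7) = -27*b^4 - 33*b^3 + 97*b^2 + 20*b - 56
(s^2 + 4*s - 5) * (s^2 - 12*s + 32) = s^4 - 8*s^3 - 21*s^2 + 188*s - 160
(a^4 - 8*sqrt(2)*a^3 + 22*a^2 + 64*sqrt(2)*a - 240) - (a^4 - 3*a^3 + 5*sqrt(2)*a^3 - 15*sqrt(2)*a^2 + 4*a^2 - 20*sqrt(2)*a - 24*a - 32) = -13*sqrt(2)*a^3 + 3*a^3 + 18*a^2 + 15*sqrt(2)*a^2 + 24*a + 84*sqrt(2)*a - 208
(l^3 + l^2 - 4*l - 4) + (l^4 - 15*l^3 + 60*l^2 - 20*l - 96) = l^4 - 14*l^3 + 61*l^2 - 24*l - 100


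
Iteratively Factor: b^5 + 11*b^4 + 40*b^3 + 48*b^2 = (b + 4)*(b^4 + 7*b^3 + 12*b^2) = (b + 3)*(b + 4)*(b^3 + 4*b^2) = (b + 3)*(b + 4)^2*(b^2) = b*(b + 3)*(b + 4)^2*(b)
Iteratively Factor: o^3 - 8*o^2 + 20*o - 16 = (o - 2)*(o^2 - 6*o + 8) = (o - 2)^2*(o - 4)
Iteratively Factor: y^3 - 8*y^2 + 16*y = (y - 4)*(y^2 - 4*y) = (y - 4)^2*(y)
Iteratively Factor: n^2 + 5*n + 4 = (n + 1)*(n + 4)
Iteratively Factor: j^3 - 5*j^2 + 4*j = (j - 1)*(j^2 - 4*j) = j*(j - 1)*(j - 4)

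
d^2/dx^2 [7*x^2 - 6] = 14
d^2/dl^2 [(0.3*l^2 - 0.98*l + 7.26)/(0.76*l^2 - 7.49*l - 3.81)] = (2.283344*l^3 + 30.372336*l^2 - 264.987072*l + 921.259548)/(0.438976*l^6 - 12.978672*l^5 + 121.30626*l^4 - 290.061485*l^3 - 608.127435*l^2 - 326.176767*l - 55.306341)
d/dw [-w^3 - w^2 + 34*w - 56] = -3*w^2 - 2*w + 34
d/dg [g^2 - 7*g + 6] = 2*g - 7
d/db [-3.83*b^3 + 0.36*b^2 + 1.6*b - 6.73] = -11.49*b^2 + 0.72*b + 1.6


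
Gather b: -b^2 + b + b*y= -b^2 + b*(y + 1)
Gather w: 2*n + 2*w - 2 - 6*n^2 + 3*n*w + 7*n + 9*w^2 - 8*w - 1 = -6*n^2 + 9*n + 9*w^2 + w*(3*n - 6) - 3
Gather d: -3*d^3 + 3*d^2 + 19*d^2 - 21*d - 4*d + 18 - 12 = -3*d^3 + 22*d^2 - 25*d + 6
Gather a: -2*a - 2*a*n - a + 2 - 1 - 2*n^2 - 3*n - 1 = a*(-2*n - 3) - 2*n^2 - 3*n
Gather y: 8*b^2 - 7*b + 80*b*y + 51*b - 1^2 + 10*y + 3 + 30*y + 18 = 8*b^2 + 44*b + y*(80*b + 40) + 20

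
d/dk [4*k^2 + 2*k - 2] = 8*k + 2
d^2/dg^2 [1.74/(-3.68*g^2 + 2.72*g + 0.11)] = (-47.127552*g^2 + 34.833408*g + 1.74*(7.36*g - 2.72)*(14.72*g - 5.44) + 1.408704)/(-3.68*g^2 + 2.72*g + 0.11)^3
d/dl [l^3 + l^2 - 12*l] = 3*l^2 + 2*l - 12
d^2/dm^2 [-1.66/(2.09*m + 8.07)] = -14.502092/(2.09*m + 8.07)^3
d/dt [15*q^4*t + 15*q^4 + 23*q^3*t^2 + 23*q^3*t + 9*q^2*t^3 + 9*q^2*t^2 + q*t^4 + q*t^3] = q*(15*q^3 + 46*q^2*t + 23*q^2 + 27*q*t^2 + 18*q*t + 4*t^3 + 3*t^2)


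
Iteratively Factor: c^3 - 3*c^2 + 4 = (c - 2)*(c^2 - c - 2) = (c - 2)^2*(c + 1)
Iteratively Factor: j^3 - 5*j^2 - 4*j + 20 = (j + 2)*(j^2 - 7*j + 10) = (j - 5)*(j + 2)*(j - 2)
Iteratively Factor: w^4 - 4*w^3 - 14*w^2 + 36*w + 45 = (w - 5)*(w^3 + w^2 - 9*w - 9) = (w - 5)*(w - 3)*(w^2 + 4*w + 3) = (w - 5)*(w - 3)*(w + 1)*(w + 3)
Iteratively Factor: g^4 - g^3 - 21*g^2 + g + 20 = (g + 1)*(g^3 - 2*g^2 - 19*g + 20) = (g - 5)*(g + 1)*(g^2 + 3*g - 4) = (g - 5)*(g + 1)*(g + 4)*(g - 1)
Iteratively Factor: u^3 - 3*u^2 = (u)*(u^2 - 3*u) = u*(u - 3)*(u)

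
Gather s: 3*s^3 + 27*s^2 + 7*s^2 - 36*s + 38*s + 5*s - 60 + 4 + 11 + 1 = 3*s^3 + 34*s^2 + 7*s - 44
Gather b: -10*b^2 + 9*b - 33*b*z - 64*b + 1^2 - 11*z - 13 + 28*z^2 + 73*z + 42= -10*b^2 + b*(-33*z - 55) + 28*z^2 + 62*z + 30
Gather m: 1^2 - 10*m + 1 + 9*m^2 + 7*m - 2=9*m^2 - 3*m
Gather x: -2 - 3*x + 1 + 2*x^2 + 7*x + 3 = 2*x^2 + 4*x + 2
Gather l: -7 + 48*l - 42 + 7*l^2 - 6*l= 7*l^2 + 42*l - 49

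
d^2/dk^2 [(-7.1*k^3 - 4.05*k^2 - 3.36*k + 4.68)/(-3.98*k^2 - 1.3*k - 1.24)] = (1.13686837721616e-13*k^5 + 1.13686837721616e-13*k^4 + 18.4562479999997*k^3 - 496.052592*k^2 - 179.277792*k + 31.996992)/(63.044792*k^6 + 61.77756*k^5 + 79.104888*k^4 + 40.69156*k^3 + 24.645744*k^2 + 5.99664*k + 1.906624)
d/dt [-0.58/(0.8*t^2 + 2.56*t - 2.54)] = (0.928*t + 1.4848)/(0.8*t^2 + 2.56*t - 2.54)^2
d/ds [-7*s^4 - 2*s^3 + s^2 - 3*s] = -28*s^3 - 6*s^2 + 2*s - 3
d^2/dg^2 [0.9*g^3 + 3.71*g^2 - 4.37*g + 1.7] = 5.4*g + 7.42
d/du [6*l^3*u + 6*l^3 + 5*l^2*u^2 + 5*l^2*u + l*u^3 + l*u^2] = l*(6*l^2 + 10*l*u + 5*l + 3*u^2 + 2*u)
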